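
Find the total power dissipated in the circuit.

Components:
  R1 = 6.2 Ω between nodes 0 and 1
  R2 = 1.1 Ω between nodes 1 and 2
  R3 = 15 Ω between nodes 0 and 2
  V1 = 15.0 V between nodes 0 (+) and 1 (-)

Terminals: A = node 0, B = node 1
Nodal analysis, taking node 1 as the 0 V reference.
Source V1 fixes V_0 = 15 V.
KCL at each unknown node (sum of currents leaving = 0; resistances in Ω):
  Node 2: (V_2 - 0)/1.1 + (V_2 - 15)/15 = 0
Collecting terms: 0.9758 × V_2 = 1  =>  V_2 = 1.025 V
Power in each resistor, P = (ΔV)²/R:
  P_R1 = (15 - 0)²/6.2 = 36.29 W
  P_R2 = (0 - 1.025)²/1.1 = 0.9548 W
  P_R3 = (15 - 1.025)²/15 = 13.02 W
P_total = P_R1 + P_R2 + P_R3 = 50.27 W

Final answer: 50.27 W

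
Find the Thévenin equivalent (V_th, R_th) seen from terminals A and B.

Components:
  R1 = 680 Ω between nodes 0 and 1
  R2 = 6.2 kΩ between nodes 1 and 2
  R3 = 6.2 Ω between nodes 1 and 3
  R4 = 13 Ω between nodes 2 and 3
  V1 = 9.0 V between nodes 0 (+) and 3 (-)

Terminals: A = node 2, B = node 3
Step 1 — V_th is the open-circuit voltage V_A - V_B (nothing connected across the terminals).
Nodal analysis, taking node 3 as the 0 V reference.
Source V1 fixes V_0 = 9 V.
KCL at each unknown node (sum of currents leaving = 0; resistances in Ω):
  Node 1: (V_1 - 9)/680 + (V_1 - V_2)/6200 + (V_1 - 0)/6.2 = 0
  Node 2: (V_2 - V_1)/6200 + (V_2 - 0)/13 = 0
Collecting terms (coefficients in siemens):
  0.1629·V_1 - 0.0001613·V_2 = 0.01324
  0.07708·V_2 - 0.0001613·V_1 = 0
Determinant D = (0.1629)(0.07708) - (-0.0001613)(-0.0001613) = 0.01256
V_1 = [(0.01324)(0.07708) - (-0.0001613)(0)]/D = 0.08124 V
V_2 = [(0.1629)(0) - (0.01324)(-0.0001613)]/D = 0.00017 V
V_th = V_2 - V_3 = 0.00017 - 0 = 0.00017 V
Step 2 — R_th: zero the source — replace V1 by a short circuit (node 3 merges into node 0) — and find the resistance seen between A (node 2) and B (node 0).
Reduce the network between node 2 (A) and node 0 (B) by series/parallel combination:
  Rp1 = R1 ‖ R3 (parallel, both between nodes 0 and 1) = 1/(1/680 + 1/6.2) = 6.144 Ω
  Rs1 = R2 + Rp1 (series, joined only at node 1) = 6200 + 6.144 = 6206 Ω
  Rp2 = R4 ‖ Rs1 (parallel, both between nodes 0 and 2) = 1/(1/13 + 1/6206) = 12.97 Ω
R_th = 12.97 Ω

Final answer: V_th = 0.00017 V, R_th = 12.97 Ω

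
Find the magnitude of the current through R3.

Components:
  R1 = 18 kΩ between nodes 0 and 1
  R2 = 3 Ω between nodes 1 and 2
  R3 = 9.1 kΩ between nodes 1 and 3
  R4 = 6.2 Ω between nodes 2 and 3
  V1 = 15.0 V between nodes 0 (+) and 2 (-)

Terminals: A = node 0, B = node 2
Nodal analysis, taking node 2 as the 0 V reference.
Source V1 fixes V_0 = 15 V.
KCL at each unknown node (sum of currents leaving = 0; resistances in Ω):
  Node 1: (V_1 - 15)/18000 + (V_1 - 0)/3 + (V_1 - V_3)/9100 = 0
  Node 3: (V_3 - V_1)/9100 + (V_3 - 0)/6.2 = 0
Collecting terms (coefficients in siemens):
  0.3335·V_1 - 0.0001099·V_3 = 0.0008333
  0.1614·V_3 - 0.0001099·V_1 = 0
Determinant D = (0.3335)(0.1614) - (-0.0001099)(-0.0001099) = 0.05383
V_1 = [(0.0008333)(0.1614) - (-0.0001099)(0)]/D = 0.002499 V
V_3 = [(0.3335)(0) - (0.0008333)(-0.0001099)]/D = 0.000001701 V
I_R3 = (V_1 - V_3)/R3 = (0.002499 - 0.000001701)/9100 = 0.0000002744 A
|I_R3| = 0.0000002744 A

Final answer: |I_R3| = 2.744e-07 A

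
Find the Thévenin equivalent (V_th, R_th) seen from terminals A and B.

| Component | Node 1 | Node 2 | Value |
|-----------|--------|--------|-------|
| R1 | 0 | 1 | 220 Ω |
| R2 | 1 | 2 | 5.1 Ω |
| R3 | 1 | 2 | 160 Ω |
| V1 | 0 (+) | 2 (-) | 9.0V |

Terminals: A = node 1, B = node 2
Step 1 — V_th is the open-circuit voltage V_A - V_B (nothing connected across the terminals).
Nodal analysis, taking node 2 as the 0 V reference.
Source V1 fixes V_0 = 9 V.
KCL at each unknown node (sum of currents leaving = 0; resistances in Ω):
  Node 1: (V_1 - 9)/220 + (V_1 - 0)/5.1 + (V_1 - 0)/160 = 0
Collecting terms: 0.2069 × V_1 = 0.04091  =>  V_1 = 0.1977 V
V_th = V_1 - V_2 = 0.1977 - 0 = 0.1977 V
Step 2 — R_th: zero the source — replace V1 by a short circuit (node 2 merges into node 0) — and find the resistance seen between A (node 1) and B (node 0).
Reduce the network between node 1 (A) and node 0 (B) by series/parallel combination:
  Rp1 = R1 ‖ R2 ‖ R3 (parallel, all between nodes 0 and 1) = 1/(1/220 + 1/5.1 + 1/160) = 4.834 Ω
R_th = 4.834 Ω

Final answer: V_th = 0.1977 V, R_th = 4.834 Ω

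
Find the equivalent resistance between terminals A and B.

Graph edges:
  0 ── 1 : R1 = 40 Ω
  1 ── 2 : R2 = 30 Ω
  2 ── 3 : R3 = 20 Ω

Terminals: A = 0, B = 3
Reduce the network between node 0 (A) and node 3 (B) by series/parallel combination:
  Rs1 = R1 + R2 (series, joined only at node 1) = 40 + 30 = 70 Ω
  Rs2 = R3 + Rs1 (series, joined only at node 2) = 20 + 70 = 90 Ω
R_eq = 90 Ω

Final answer: 90 Ω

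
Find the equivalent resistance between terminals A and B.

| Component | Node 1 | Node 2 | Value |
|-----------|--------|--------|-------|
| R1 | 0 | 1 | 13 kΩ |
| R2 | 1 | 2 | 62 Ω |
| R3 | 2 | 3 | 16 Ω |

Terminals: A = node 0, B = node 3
Reduce the network between node 0 (A) and node 3 (B) by series/parallel combination:
  Rs1 = R1 + R2 (series, joined only at node 1) = 13000 + 62 = 13060 Ω
  Rs2 = R3 + Rs1 (series, joined only at node 2) = 16 + 13060 = 13080 Ω
R_eq = 13.08 kΩ

Final answer: 13.08 kΩ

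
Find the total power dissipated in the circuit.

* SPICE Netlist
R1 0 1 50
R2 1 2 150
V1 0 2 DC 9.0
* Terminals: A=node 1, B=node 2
Nodal analysis, taking node 2 as the 0 V reference.
Source V1 fixes V_0 = 9 V.
KCL at each unknown node (sum of currents leaving = 0; resistances in Ω):
  Node 1: (V_1 - 9)/50 + (V_1 - 0)/150 = 0
Collecting terms: 0.02667 × V_1 = 0.18  =>  V_1 = 6.75 V
Power in each resistor, P = (ΔV)²/R:
  P_R1 = (9 - 6.75)²/50 = 0.1013 W
  P_R2 = (6.75 - 0)²/150 = 0.3038 W
P_total = P_R1 + P_R2 = 0.405 W

Final answer: 0.405 W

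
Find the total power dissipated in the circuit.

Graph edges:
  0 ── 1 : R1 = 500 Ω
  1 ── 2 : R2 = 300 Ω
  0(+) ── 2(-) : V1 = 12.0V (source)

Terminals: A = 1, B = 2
Nodal analysis, taking node 2 as the 0 V reference.
Source V1 fixes V_0 = 12 V.
KCL at each unknown node (sum of currents leaving = 0; resistances in Ω):
  Node 1: (V_1 - 12)/500 + (V_1 - 0)/300 = 0
Collecting terms: 0.005333 × V_1 = 0.024  =>  V_1 = 4.5 V
Power in each resistor, P = (ΔV)²/R:
  P_R1 = (12 - 4.5)²/500 = 0.1125 W
  P_R2 = (4.5 - 0)²/300 = 0.0675 W
P_total = P_R1 + P_R2 = 0.18 W

Final answer: 0.18 W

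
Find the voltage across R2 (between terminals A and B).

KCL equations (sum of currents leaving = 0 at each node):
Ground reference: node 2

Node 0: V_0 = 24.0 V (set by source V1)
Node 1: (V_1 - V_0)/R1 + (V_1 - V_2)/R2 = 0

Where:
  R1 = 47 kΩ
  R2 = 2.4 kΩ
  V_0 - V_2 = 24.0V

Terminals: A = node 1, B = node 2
R1 and R2 are in series across V1 (node 0 → node 1 → node 2), and the output A–B is taken across R2, so this is a voltage divider.
Series current: I = V1/(R1 + R2) = 24/(47000 + 2400) = 24/49400 = 0.0004858 A
V_R2 = I × R2 = V1 × R2/(R1 + R2) = 24 × 2400/49400 = 1.166 V

Final answer: 1.166 V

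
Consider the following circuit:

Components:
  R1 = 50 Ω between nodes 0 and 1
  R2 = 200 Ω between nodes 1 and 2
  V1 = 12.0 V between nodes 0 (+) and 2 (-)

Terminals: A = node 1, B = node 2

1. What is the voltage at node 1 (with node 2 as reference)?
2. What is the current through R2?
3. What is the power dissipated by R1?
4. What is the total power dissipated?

Nodal analysis, taking node 2 as the 0 V reference.
Source V1 fixes V_0 = 12 V.
KCL at each unknown node (sum of currents leaving = 0; resistances in Ω):
  Node 1: (V_1 - 12)/50 + (V_1 - 0)/200 = 0
Collecting terms: 0.025 × V_1 = 0.24  =>  V_1 = 9.6 V
Part 1:
  Read off the nodal solution: V_1 = 9.6 V
Part 2:
  I_R2 = (V_1 - V_2)/R2 = (9.6 - 0)/200 = 0.048 A
  Magnitude: I_R2 = 0.048 A
Part 3:
  I_R1 = (V_0 - V_1)/R1 = (12 - 9.6)/50 = 0.048 A
  P_R1 = I_R1² × R1 = (0.048)² × 50 = 0.1152 W
Part 4:
  Power in each resistor, P = (ΔV)²/R:
    P_R1 = (12 - 9.6)²/50 = 0.1152 W
    P_R2 = (9.6 - 0)²/200 = 0.4608 W
  P_total = P_R1 + P_R2 = 0.576 W

Final answers:
1. V_1 = 9.6 V
2. I_R2 = 0.048 A
3. P_R1 = 0.1152 W
4. P_total = 0.576 W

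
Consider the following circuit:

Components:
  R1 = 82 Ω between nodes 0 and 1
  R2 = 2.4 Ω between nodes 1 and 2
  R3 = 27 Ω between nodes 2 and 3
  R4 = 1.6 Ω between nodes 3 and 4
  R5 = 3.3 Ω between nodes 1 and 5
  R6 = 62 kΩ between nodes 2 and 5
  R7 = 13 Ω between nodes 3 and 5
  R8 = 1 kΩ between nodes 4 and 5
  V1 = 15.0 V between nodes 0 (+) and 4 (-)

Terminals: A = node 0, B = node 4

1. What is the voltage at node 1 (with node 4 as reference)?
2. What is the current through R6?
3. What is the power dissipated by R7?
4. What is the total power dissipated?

Nodal analysis, taking node 4 as the 0 V reference.
Source V1 fixes V_0 = 15 V.
KCL at each unknown node (sum of currents leaving = 0; resistances in Ω):
  Node 1: (V_1 - 15)/82 + (V_1 - V_2)/2.4 + (V_1 - V_5)/3.3 = 0
  Node 2: (V_2 - V_1)/2.4 + (V_2 - V_3)/27 + (V_2 - V_5)/62000 = 0
  Node 3: (V_3 - V_2)/27 + (V_3 - 0)/1.6 + (V_3 - V_5)/13 = 0
  Node 5: (V_5 - V_1)/3.3 + (V_5 - V_2)/62000 + (V_5 - V_3)/13 + (V_5 - 0)/1000 = 0
Collecting terms (coefficients in siemens):
  0.7319·V_1 - 0.4167·V_2 - 0.303·V_5 = 0.1829
  0.4537·V_2 - 0.4167·V_1 - 0.03704·V_3 - 0.00001613·V_5 = 0
  0.739·V_3 - 0.03704·V_2 - 0.07692·V_5 = 0
  0.381·V_5 - 0.303·V_1 - 0.00001613·V_2 - 0.07692·V_3 = 0
Solving these 4 simultaneous equations (Gaussian elimination) gives:
  V_1 = 1.913 V, V_2 = 1.778 V, V_3 = 0.2528 V, V_5 = 1.573 V
Part 1:
  Read off the nodal solution: V_1 = 1.913 V
Part 2:
  I_R6 = (V_2 - V_5)/R6 = (1.778 - 1.573)/62000 = 0.000003302 A
  Magnitude: I_R6 = 0.000003302 A
Part 3:
  I_R7 = (V_3 - V_5)/R7 = (0.2528 - 1.573)/13 = -0.1015 A
  P_R7 = I_R7² × R7 = (-0.1015)² × 13 = 0.1341 W
Part 4:
  Power in each resistor, P = (ΔV)²/R:
    P_R1 = (15 - 1.913)²/82 = 2.089 W
    P_R2 = (1.913 - 1.778)²/2.4 = 0.007656 W
    P_R3 = (1.778 - 0.2528)²/27 = 0.08612 W
    P_R4 = (0.2528 - 0)²/1.6 = 0.03995 W
    P_R5 = (1.913 - 1.573)²/3.3 = 0.03509 W
    P_R6 = (1.778 - 1.573)²/62000 = 0.0000006761 W
    P_R7 = (0.2528 - 1.573)²/13 = 0.1341 W
    P_R8 = (0 - 1.573)²/1000 = 0.002474 W
  P_total = P_R1 + P_R2 + P_R3 + P_R4 + P_R5 + P_R6 + P_R7 + P_R8 = 2.394 W

Final answers:
1. V_1 = 1.913 V
2. I_R6 = 3.302e-06 A
3. P_R7 = 0.1341 W
4. P_total = 2.394 W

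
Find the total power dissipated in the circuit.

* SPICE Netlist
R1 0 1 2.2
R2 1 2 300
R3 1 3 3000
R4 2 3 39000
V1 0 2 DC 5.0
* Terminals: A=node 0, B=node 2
Nodal analysis, taking node 2 as the 0 V reference.
Source V1 fixes V_0 = 5 V.
KCL at each unknown node (sum of currents leaving = 0; resistances in Ω):
  Node 1: (V_1 - 5)/2.2 + (V_1 - 0)/300 + (V_1 - V_3)/3000 = 0
  Node 3: (V_3 - V_1)/3000 + (V_3 - 0)/39000 = 0
Collecting terms (coefficients in siemens):
  0.4582·V_1 - 0.0003333·V_3 = 2.273
  0.000359·V_3 - 0.0003333·V_1 = 0
Determinant D = (0.4582)(0.000359) - (-0.0003333)(-0.0003333) = 0.0001644
V_1 = [(2.273)(0.000359) - (-0.0003333)(0)]/D = 4.963 V
V_3 = [(0.4582)(0) - (2.273)(-0.0003333)]/D = 4.609 V
Power in each resistor, P = (ΔV)²/R:
  P_R1 = (5 - 4.963)²/2.2 = 0.0006108 W
  P_R2 = (4.963 - 0)²/300 = 0.08212 W
  P_R3 = (4.963 - 4.609)²/3000 = 0.0000419 W
  P_R4 = (0 - 4.609)²/39000 = 0.0005446 W
P_total = P_R1 + P_R2 + P_R3 + P_R4 = 0.08331 W

Final answer: 0.08331 W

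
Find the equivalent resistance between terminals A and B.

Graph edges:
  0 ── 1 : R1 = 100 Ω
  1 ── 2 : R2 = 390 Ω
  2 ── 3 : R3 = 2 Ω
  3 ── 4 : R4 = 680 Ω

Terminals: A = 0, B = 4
Reduce the network between node 0 (A) and node 4 (B) by series/parallel combination:
  Rs1 = R1 + R2 (series, joined only at node 1) = 100 + 390 = 490 Ω
  Rs2 = R3 + Rs1 (series, joined only at node 2) = 2 + 490 = 492 Ω
  Rs3 = R4 + Rs2 (series, joined only at node 3) = 680 + 492 = 1172 Ω
R_eq = 1.172 kΩ

Final answer: 1.172 kΩ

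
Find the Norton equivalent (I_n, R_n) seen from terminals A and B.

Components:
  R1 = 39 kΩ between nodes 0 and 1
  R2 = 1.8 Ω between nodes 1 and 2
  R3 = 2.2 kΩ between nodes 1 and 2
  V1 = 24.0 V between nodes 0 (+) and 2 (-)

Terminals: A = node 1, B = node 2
Find the Thévenin equivalent first; then I_n = V_th/R_th and R_n = R_th.
Step 1 — V_th is the open-circuit voltage V_A - V_B (nothing connected across the terminals).
Nodal analysis, taking node 2 as the 0 V reference.
Source V1 fixes V_0 = 24 V.
KCL at each unknown node (sum of currents leaving = 0; resistances in Ω):
  Node 1: (V_1 - 24)/39000 + (V_1 - 0)/1.8 + (V_1 - 0)/2200 = 0
Collecting terms: 0.556 × V_1 = 0.0006154  =>  V_1 = 0.001107 V
V_th = V_1 - V_2 = 0.001107 - 0 = 0.001107 V
Step 2 — R_th: zero the source — replace V1 by a short circuit (node 2 merges into node 0) — and find the resistance seen between A (node 1) and B (node 0).
Reduce the network between node 1 (A) and node 0 (B) by series/parallel combination:
  Rp1 = R1 ‖ R2 ‖ R3 (parallel, all between nodes 0 and 1) = 1/(1/39000 + 1/1.8 + 1/2200) = 1.798 Ω
R_th = 1.798 Ω
I_n = V_th/R_th = 0.001107/1.798 = 0.0006154 A, and R_n = R_th = 1.798 Ω

Final answer: I_n = 0.0006154 A, R_n = 1.798 Ω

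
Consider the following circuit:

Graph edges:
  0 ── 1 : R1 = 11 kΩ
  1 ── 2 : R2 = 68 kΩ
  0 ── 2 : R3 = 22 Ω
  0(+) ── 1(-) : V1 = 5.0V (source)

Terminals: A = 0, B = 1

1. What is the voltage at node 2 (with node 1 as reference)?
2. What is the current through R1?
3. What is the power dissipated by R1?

Nodal analysis, taking node 1 as the 0 V reference.
Source V1 fixes V_0 = 5 V.
KCL at each unknown node (sum of currents leaving = 0; resistances in Ω):
  Node 2: (V_2 - 0)/68000 + (V_2 - 5)/22 = 0
Collecting terms: 0.04547 × V_2 = 0.2273  =>  V_2 = 4.998 V
Part 1:
  Read off the nodal solution: V_2 = 4.998 V
Part 2:
  I_R1 = (V_0 - V_1)/R1 = (5 - 0)/11000 = 0.0004545 A
  Magnitude: I_R1 = 0.0004545 A
Part 3:
  I_R1 = (V_0 - V_1)/R1 = (5 - 0)/11000 = 0.0004545 A
  P_R1 = I_R1² × R1 = (0.0004545)² × 11000 = 0.002273 W

Final answers:
1. V_2 = 4.998 V
2. I_R1 = 0.0004545 A
3. P_R1 = 0.002273 W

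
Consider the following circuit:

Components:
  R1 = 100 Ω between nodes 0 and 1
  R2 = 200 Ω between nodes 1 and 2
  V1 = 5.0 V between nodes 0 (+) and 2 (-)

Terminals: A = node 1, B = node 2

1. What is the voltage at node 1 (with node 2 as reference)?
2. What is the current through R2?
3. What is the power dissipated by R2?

Nodal analysis, taking node 2 as the 0 V reference.
Source V1 fixes V_0 = 5 V.
KCL at each unknown node (sum of currents leaving = 0; resistances in Ω):
  Node 1: (V_1 - 5)/100 + (V_1 - 0)/200 = 0
Collecting terms: 0.015 × V_1 = 0.05  =>  V_1 = 3.333 V
Part 1:
  Read off the nodal solution: V_1 = 3.333 V
Part 2:
  I_R2 = (V_1 - V_2)/R2 = (3.333 - 0)/200 = 0.01667 A
  Magnitude: I_R2 = 0.01667 A
Part 3:
  I_R2 = (V_1 - V_2)/R2 = (3.333 - 0)/200 = 0.01667 A
  P_R2 = I_R2² × R2 = (0.01667)² × 200 = 0.05556 W

Final answers:
1. V_1 = 3.333 V
2. I_R2 = 0.01667 A
3. P_R2 = 0.05556 W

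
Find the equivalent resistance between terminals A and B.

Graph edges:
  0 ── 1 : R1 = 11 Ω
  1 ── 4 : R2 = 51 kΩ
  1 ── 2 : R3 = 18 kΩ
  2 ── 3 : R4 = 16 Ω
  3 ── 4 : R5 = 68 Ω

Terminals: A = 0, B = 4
Reduce the network between node 0 (A) and node 4 (B) by series/parallel combination:
  Rs1 = R3 + R4 (series, joined only at node 2) = 18000 + 16 = 18020 Ω
  Rs2 = R5 + Rs1 (series, joined only at node 3) = 68 + 18020 = 18080 Ω
  Rp1 = R2 ‖ Rs2 (parallel, both between nodes 1 and 4) = 1/(1/51000 + 1/18080) = 13350 Ω
  Rs3 = R1 + Rp1 (series, joined only at node 1) = 11 + 13350 = 13360 Ω
R_eq = 13.36 kΩ

Final answer: 13.36 kΩ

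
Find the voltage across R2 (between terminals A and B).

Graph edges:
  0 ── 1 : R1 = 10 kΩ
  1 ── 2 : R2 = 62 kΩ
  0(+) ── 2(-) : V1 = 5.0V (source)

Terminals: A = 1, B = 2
R1 and R2 are in series across V1 (node 0 → node 1 → node 2), and the output A–B is taken across R2, so this is a voltage divider.
Series current: I = V1/(R1 + R2) = 5/(10000 + 62000) = 5/72000 = 0.00006944 A
V_R2 = I × R2 = V1 × R2/(R1 + R2) = 5 × 62000/72000 = 4.306 V

Final answer: 4.306 V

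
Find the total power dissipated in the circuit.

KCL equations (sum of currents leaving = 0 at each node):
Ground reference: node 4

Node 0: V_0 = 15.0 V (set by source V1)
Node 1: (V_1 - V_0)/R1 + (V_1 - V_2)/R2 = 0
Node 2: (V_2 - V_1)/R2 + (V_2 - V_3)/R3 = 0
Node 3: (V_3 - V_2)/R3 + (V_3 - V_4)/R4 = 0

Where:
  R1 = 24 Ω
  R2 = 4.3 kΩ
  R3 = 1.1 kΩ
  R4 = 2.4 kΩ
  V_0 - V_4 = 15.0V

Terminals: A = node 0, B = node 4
Nodal analysis, taking node 4 as the 0 V reference.
Source V1 fixes V_0 = 15 V.
KCL at each unknown node (sum of currents leaving = 0; resistances in Ω):
  Node 1: (V_1 - 15)/24 + (V_1 - V_2)/4300 = 0
  Node 2: (V_2 - V_1)/4300 + (V_2 - V_3)/1100 = 0
  Node 3: (V_3 - V_2)/1100 + (V_3 - 0)/2400 = 0
Collecting terms (coefficients in siemens):
  0.0419·V_1 - 0.0002326·V_2 = 0.625
  0.001142·V_2 - 0.0002326·V_1 - 0.0009091·V_3 = 0
  0.001326·V_3 - 0.0009091·V_2 = 0
Solving these 3 simultaneous equations (Gaussian elimination) gives:
  V_1 = 14.95 V, V_2 = 6.71 V, V_3 = 4.601 V
Power in each resistor, P = (ΔV)²/R:
  P_R1 = (15 - 14.95)²/24 = 0.00008821 W
  P_R2 = (14.95 - 6.71)²/4300 = 0.0158 W
  P_R3 = (6.71 - 4.601)²/1100 = 0.004043 W
  P_R4 = (4.601 - 0)²/2400 = 0.008821 W
P_total = P_R1 + P_R2 + P_R3 + P_R4 = 0.02876 W

Final answer: 0.02876 W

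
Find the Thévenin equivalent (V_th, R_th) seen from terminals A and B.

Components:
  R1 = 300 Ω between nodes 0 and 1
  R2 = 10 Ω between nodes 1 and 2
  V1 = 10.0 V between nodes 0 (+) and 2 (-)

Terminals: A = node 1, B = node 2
Step 1 — V_th is the open-circuit voltage V_A - V_B (nothing connected across the terminals).
Nodal analysis, taking node 2 as the 0 V reference.
Source V1 fixes V_0 = 10 V.
KCL at each unknown node (sum of currents leaving = 0; resistances in Ω):
  Node 1: (V_1 - 10)/300 + (V_1 - 0)/10 = 0
Collecting terms: 0.1033 × V_1 = 0.03333  =>  V_1 = 0.3226 V
V_th = V_1 - V_2 = 0.3226 - 0 = 0.3226 V
Step 2 — R_th: zero the source — replace V1 by a short circuit (node 2 merges into node 0) — and find the resistance seen between A (node 1) and B (node 0).
Reduce the network between node 1 (A) and node 0 (B) by series/parallel combination:
  Rp1 = R1 ‖ R2 (parallel, both between nodes 0 and 1) = 1/(1/300 + 1/10) = 9.677 Ω
R_th = 9.677 Ω

Final answer: V_th = 0.3226 V, R_th = 9.677 Ω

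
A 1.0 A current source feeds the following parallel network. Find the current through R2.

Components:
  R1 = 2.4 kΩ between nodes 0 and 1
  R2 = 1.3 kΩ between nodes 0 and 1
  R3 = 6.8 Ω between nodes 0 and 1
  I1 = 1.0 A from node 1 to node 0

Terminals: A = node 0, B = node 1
All resistors sit directly between nodes 0 and 1, so they are in parallel and share one voltage V; the full source current 1 A splits among them.
1/R_par = 1/2400 + 1/1300 + 1/6.8 = 0.1482 S  =>  R_par = 6.746 Ω
V = I × R_par = 1 × 6.746 = 6.746 V
I_R2 = V/R2 = 6.746/1300 = 0.005189 A

Final answer: 0.005189 A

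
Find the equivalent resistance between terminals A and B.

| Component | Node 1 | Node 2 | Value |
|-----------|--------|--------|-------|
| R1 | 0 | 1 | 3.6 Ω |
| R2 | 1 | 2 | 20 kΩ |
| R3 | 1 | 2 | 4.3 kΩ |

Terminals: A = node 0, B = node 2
Reduce the network between node 0 (A) and node 2 (B) by series/parallel combination:
  Rp1 = R2 ‖ R3 (parallel, both between nodes 1 and 2) = 1/(1/20000 + 1/4300) = 3539 Ω
  Rs1 = R1 + Rp1 (series, joined only at node 1) = 3.6 + 3539 = 3543 Ω
R_eq = 3.543 kΩ

Final answer: 3.543 kΩ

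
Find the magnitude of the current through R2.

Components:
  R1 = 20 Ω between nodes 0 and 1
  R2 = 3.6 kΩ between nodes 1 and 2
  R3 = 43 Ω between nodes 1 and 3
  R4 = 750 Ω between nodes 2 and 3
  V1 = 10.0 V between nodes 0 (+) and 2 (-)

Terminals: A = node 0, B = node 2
Nodal analysis, taking node 2 as the 0 V reference.
Source V1 fixes V_0 = 10 V.
KCL at each unknown node (sum of currents leaving = 0; resistances in Ω):
  Node 1: (V_1 - 10)/20 + (V_1 - 0)/3600 + (V_1 - V_3)/43 = 0
  Node 3: (V_3 - V_1)/43 + (V_3 - 0)/750 = 0
Collecting terms (coefficients in siemens):
  0.07353·V_1 - 0.02326·V_3 = 0.5
  0.02459·V_3 - 0.02326·V_1 = 0
Determinant D = (0.07353)(0.02459) - (-0.02326)(-0.02326) = 0.001267
V_1 = [(0.5)(0.02459) - (-0.02326)(0)]/D = 9.701 V
V_3 = [(0.07353)(0) - (0.5)(-0.02326)]/D = 9.175 V
I_R2 = (V_1 - V_2)/R2 = (9.701 - 0)/3600 = 0.002695 A
|I_R2| = 0.002695 A

Final answer: |I_R2| = 0.002695 A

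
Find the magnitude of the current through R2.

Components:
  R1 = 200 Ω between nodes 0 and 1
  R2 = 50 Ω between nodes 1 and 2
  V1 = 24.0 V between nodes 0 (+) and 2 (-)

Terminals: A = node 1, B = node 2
Nodal analysis, taking node 2 as the 0 V reference.
Source V1 fixes V_0 = 24 V.
KCL at each unknown node (sum of currents leaving = 0; resistances in Ω):
  Node 1: (V_1 - 24)/200 + (V_1 - 0)/50 = 0
Collecting terms: 0.025 × V_1 = 0.12  =>  V_1 = 4.8 V
I_R2 = (V_1 - V_2)/R2 = (4.8 - 0)/50 = 0.096 A
|I_R2| = 0.096 A

Final answer: |I_R2| = 0.096 A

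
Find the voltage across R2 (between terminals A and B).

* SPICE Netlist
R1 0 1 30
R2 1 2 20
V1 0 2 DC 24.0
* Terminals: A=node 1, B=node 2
R1 and R2 are in series across V1 (node 0 → node 1 → node 2), and the output A–B is taken across R2, so this is a voltage divider.
Series current: I = V1/(R1 + R2) = 24/(30 + 20) = 24/50 = 0.48 A
V_R2 = I × R2 = V1 × R2/(R1 + R2) = 24 × 20/50 = 9.6 V

Final answer: 9.6 V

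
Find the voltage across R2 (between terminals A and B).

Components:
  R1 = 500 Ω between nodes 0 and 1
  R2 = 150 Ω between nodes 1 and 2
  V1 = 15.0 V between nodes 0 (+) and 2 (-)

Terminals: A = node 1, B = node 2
R1 and R2 are in series across V1 (node 0 → node 1 → node 2), and the output A–B is taken across R2, so this is a voltage divider.
Series current: I = V1/(R1 + R2) = 15/(500 + 150) = 15/650 = 0.02308 A
V_R2 = I × R2 = V1 × R2/(R1 + R2) = 15 × 150/650 = 3.462 V

Final answer: 3.462 V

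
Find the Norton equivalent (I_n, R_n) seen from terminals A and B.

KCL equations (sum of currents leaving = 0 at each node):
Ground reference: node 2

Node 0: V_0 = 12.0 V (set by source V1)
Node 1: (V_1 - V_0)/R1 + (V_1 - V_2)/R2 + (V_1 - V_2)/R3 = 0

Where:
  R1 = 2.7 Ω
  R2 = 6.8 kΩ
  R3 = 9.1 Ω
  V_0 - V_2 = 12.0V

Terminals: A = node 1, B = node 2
Find the Thévenin equivalent first; then I_n = V_th/R_th and R_n = R_th.
Step 1 — V_th is the open-circuit voltage V_A - V_B (nothing connected across the terminals).
Nodal analysis, taking node 2 as the 0 V reference.
Source V1 fixes V_0 = 12 V.
KCL at each unknown node (sum of currents leaving = 0; resistances in Ω):
  Node 1: (V_1 - 12)/2.7 + (V_1 - 0)/6800 + (V_1 - 0)/9.1 = 0
Collecting terms: 0.4804 × V_1 = 4.444  =>  V_1 = 9.251 V
V_th = V_1 - V_2 = 9.251 - 0 = 9.251 V
Step 2 — R_th: zero the source — replace V1 by a short circuit (node 2 merges into node 0) — and find the resistance seen between A (node 1) and B (node 0).
Reduce the network between node 1 (A) and node 0 (B) by series/parallel combination:
  Rp1 = R1 ‖ R2 ‖ R3 (parallel, all between nodes 0 and 1) = 1/(1/2.7 + 1/6800 + 1/9.1) = 2.082 Ω
R_th = 2.082 Ω
I_n = V_th/R_th = 9.251/2.082 = 4.444 A, and R_n = R_th = 2.082 Ω

Final answer: I_n = 4.444 A, R_n = 2.082 Ω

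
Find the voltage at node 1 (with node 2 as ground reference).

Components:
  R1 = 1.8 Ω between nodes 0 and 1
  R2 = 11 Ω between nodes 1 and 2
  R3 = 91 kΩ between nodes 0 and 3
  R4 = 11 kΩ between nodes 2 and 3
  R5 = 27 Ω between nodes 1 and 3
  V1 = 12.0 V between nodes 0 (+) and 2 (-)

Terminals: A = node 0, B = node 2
Nodal analysis, taking node 2 as the 0 V reference.
Source V1 fixes V_0 = 12 V.
KCL at each unknown node (sum of currents leaving = 0; resistances in Ω):
  Node 1: (V_1 - 12)/1.8 + (V_1 - 0)/11 + (V_1 - V_3)/27 = 0
  Node 3: (V_3 - 12)/91000 + (V_3 - 0)/11000 + (V_3 - V_1)/27 = 0
Collecting terms (coefficients in siemens):
  0.6835·V_1 - 0.03704·V_3 = 6.667
  0.03714·V_3 - 0.03704·V_1 = 0.0001319
Determinant D = (0.6835)(0.03714) - (-0.03704)(-0.03704) = 0.02401
V_1 = [(6.667)(0.03714) - (-0.03704)(0.0001319)]/D = 10.31 V
V_3 = [(0.6835)(0.0001319) - (6.667)(-0.03704)]/D = 10.29 V
The requested potential is V_1 = 10.31 V.

Final answer: V_1 = 10.31 V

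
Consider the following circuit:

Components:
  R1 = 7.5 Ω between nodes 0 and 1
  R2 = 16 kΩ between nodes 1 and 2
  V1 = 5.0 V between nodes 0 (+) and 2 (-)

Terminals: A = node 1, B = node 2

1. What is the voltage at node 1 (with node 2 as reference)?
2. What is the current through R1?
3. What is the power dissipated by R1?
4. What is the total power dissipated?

Nodal analysis, taking node 2 as the 0 V reference.
Source V1 fixes V_0 = 5 V.
KCL at each unknown node (sum of currents leaving = 0; resistances in Ω):
  Node 1: (V_1 - 5)/7.5 + (V_1 - 0)/16000 = 0
Collecting terms: 0.1334 × V_1 = 0.6667  =>  V_1 = 4.998 V
Part 1:
  Read off the nodal solution: V_1 = 4.998 V
Part 2:
  I_R1 = (V_0 - V_1)/R1 = (5 - 4.998)/7.5 = 0.0003124 A
  Magnitude: I_R1 = 0.0003124 A
Part 3:
  I_R1 = (V_0 - V_1)/R1 = (5 - 4.998)/7.5 = 0.0003124 A
  P_R1 = I_R1² × R1 = (0.0003124)² × 7.5 = 0.0000007317 W
Part 4:
  Power in each resistor, P = (ΔV)²/R:
    P_R1 = (5 - 4.998)²/7.5 = 0.0000007317 W
    P_R2 = (4.998 - 0)²/16000 = 0.001561 W
  P_total = P_R1 + P_R2 = 0.001562 W

Final answers:
1. V_1 = 4.998 V
2. I_R1 = 0.0003124 A
3. P_R1 = 7.317e-07 W
4. P_total = 0.001562 W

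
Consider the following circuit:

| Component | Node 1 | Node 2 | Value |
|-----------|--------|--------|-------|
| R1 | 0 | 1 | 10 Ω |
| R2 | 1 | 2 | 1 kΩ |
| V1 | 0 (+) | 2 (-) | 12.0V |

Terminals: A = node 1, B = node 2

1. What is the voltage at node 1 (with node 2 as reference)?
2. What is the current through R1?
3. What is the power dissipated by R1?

Nodal analysis, taking node 2 as the 0 V reference.
Source V1 fixes V_0 = 12 V.
KCL at each unknown node (sum of currents leaving = 0; resistances in Ω):
  Node 1: (V_1 - 12)/10 + (V_1 - 0)/1000 = 0
Collecting terms: 0.101 × V_1 = 1.2  =>  V_1 = 11.88 V
Part 1:
  Read off the nodal solution: V_1 = 11.88 V
Part 2:
  I_R1 = (V_0 - V_1)/R1 = (12 - 11.88)/10 = 0.01188 A
  Magnitude: I_R1 = 0.01188 A
Part 3:
  I_R1 = (V_0 - V_1)/R1 = (12 - 11.88)/10 = 0.01188 A
  P_R1 = I_R1² × R1 = (0.01188)² × 10 = 0.001412 W

Final answers:
1. V_1 = 11.88 V
2. I_R1 = 0.01188 A
3. P_R1 = 0.001412 W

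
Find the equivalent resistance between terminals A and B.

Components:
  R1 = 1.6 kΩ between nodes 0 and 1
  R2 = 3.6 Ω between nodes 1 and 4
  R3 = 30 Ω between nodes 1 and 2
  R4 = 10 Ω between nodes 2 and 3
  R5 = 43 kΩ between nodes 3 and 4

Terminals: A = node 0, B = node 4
Reduce the network between node 0 (A) and node 4 (B) by series/parallel combination:
  Rs1 = R3 + R4 (series, joined only at node 2) = 30 + 10 = 40 Ω
  Rs2 = R5 + Rs1 (series, joined only at node 3) = 43000 + 40 = 43040 Ω
  Rp1 = R2 ‖ Rs2 (parallel, both between nodes 1 and 4) = 1/(1/3.6 + 1/43040) = 3.6 Ω
  Rs3 = R1 + Rp1 (series, joined only at node 1) = 1600 + 3.6 = 1604 Ω
R_eq = 1.604 kΩ

Final answer: 1.604 kΩ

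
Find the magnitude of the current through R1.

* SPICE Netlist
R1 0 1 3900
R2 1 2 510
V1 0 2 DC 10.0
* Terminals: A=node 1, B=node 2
Nodal analysis, taking node 2 as the 0 V reference.
Source V1 fixes V_0 = 10 V.
KCL at each unknown node (sum of currents leaving = 0; resistances in Ω):
  Node 1: (V_1 - 10)/3900 + (V_1 - 0)/510 = 0
Collecting terms: 0.002217 × V_1 = 0.002564  =>  V_1 = 1.156 V
I_R1 = (V_0 - V_1)/R1 = (10 - 1.156)/3900 = 0.002268 A
|I_R1| = 0.002268 A

Final answer: |I_R1| = 0.002268 A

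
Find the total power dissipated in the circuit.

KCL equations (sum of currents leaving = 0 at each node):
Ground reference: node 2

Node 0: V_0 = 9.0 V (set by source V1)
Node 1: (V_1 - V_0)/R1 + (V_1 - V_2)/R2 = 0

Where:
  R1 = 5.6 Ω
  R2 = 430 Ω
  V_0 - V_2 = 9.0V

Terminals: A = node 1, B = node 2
Nodal analysis, taking node 2 as the 0 V reference.
Source V1 fixes V_0 = 9 V.
KCL at each unknown node (sum of currents leaving = 0; resistances in Ω):
  Node 1: (V_1 - 9)/5.6 + (V_1 - 0)/430 = 0
Collecting terms: 0.1809 × V_1 = 1.607  =>  V_1 = 8.884 V
Power in each resistor, P = (ΔV)²/R:
  P_R1 = (9 - 8.884)²/5.6 = 0.002391 W
  P_R2 = (8.884 - 0)²/430 = 0.1836 W
P_total = P_R1 + P_R2 = 0.186 W

Final answer: 0.186 W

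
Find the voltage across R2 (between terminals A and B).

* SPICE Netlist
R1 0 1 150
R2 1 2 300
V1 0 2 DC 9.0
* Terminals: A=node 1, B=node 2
R1 and R2 are in series across V1 (node 0 → node 1 → node 2), and the output A–B is taken across R2, so this is a voltage divider.
Series current: I = V1/(R1 + R2) = 9/(150 + 300) = 9/450 = 0.02 A
V_R2 = I × R2 = V1 × R2/(R1 + R2) = 9 × 300/450 = 6 V

Final answer: 6 V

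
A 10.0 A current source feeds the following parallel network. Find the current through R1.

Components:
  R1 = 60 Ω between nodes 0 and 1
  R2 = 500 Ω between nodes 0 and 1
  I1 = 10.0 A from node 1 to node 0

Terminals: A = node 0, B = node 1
All resistors sit directly between nodes 0 and 1, so they are in parallel and share one voltage V; the full source current 10 A splits among them.
1/R_par = 1/60 + 1/500 = 0.01867 S  =>  R_par = 53.57 Ω
V = I × R_par = 10 × 53.57 = 535.7 V
I_R1 = V/R1 = 535.7/60 = 8.929 A

Final answer: 8.929 A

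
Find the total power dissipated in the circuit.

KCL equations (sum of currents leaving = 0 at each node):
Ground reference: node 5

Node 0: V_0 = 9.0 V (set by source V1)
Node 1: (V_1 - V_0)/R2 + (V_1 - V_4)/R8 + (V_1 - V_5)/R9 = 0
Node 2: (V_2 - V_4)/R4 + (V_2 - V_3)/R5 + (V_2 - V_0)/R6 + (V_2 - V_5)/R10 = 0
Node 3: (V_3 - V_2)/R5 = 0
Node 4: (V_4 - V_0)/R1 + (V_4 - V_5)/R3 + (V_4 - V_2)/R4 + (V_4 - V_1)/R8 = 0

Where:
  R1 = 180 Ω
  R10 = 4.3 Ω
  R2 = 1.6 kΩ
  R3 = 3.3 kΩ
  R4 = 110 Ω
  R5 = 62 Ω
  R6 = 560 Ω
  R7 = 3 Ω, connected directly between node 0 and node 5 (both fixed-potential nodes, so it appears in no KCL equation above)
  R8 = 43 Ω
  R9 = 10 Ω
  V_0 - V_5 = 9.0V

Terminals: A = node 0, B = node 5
Nodal analysis, taking node 5 as the 0 V reference.
Source V1 fixes V_0 = 9 V.
KCL at each unknown node (sum of currents leaving = 0; resistances in Ω):
  Node 1: (V_1 - 9)/1600 + (V_1 - V_4)/43 + (V_1 - 0)/10 = 0
  Node 2: (V_2 - V_4)/110 + (V_2 - V_3)/62 + (V_2 - 9)/560 + (V_2 - 0)/4.3 = 0
  Node 3: (V_3 - V_2)/62 = 0
  Node 4: (V_4 - 9)/180 + (V_4 - 0)/3300 + (V_4 - V_2)/110 + (V_4 - V_1)/43 = 0
Collecting terms (coefficients in siemens):
  0.1239·V_1 - 0.02326·V_4 = 0.005625
  0.2596·V_2 - 0.01613·V_3 - 0.009091·V_4 = 0.01607
  0.01613·V_3 - 0.01613·V_2 = 0
  0.03821·V_4 - 0.02326·V_1 - 0.009091·V_2 = 0.05
Solving these 4 simultaneous equations (Gaussian elimination) gives:
  V_1 = 0.3349 V, V_2 = 0.1236 V, V_3 = 0.1236 V, V_4 = 1.542 V
Power in each resistor, P = (ΔV)²/R:
  P_R1 = (9 - 1.542)²/180 = 0.309 W
  P_R2 = (9 - 0.3349)²/1600 = 0.04693 W
  P_R3 = (1.542 - 0)²/3300 = 0.0007205 W
  P_R4 = (0.1236 - 1.542)²/110 = 0.01829 W
  P_R5 = (0.1236 - 0.1236)²/62 = 0 W
  P_R6 = (9 - 0.1236)²/560 = 0.1407 W
  P_R7 = (9 - 0)²/3 = 27 W
  P_R8 = (0.3349 - 1.542)²/43 = 0.03389 W
  P_R9 = (0.3349 - 0)²/10 = 0.01121 W
  P_R10 = (0.1236 - 0)²/4.3 = 0.003553 W
P_total = P_R1 + P_R2 + P_R3 + P_R4 + P_R5 + P_R6 + P_R7 + P_R8 + P_R9 + P_R10 = 27.56 W

Final answer: 27.56 W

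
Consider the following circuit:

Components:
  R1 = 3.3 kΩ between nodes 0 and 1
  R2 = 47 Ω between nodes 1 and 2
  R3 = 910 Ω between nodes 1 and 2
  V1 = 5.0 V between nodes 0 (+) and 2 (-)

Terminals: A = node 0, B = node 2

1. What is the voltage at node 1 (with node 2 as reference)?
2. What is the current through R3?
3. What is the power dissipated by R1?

Nodal analysis, taking node 2 as the 0 V reference.
Source V1 fixes V_0 = 5 V.
KCL at each unknown node (sum of currents leaving = 0; resistances in Ω):
  Node 1: (V_1 - 5)/3300 + (V_1 - 0)/47 + (V_1 - 0)/910 = 0
Collecting terms: 0.02268 × V_1 = 0.001515  =>  V_1 = 0.06681 V
Part 1:
  Read off the nodal solution: V_1 = 0.06681 V
Part 2:
  I_R3 = (V_1 - V_2)/R3 = (0.06681 - 0)/910 = 0.00007342 A
  Magnitude: I_R3 = 0.00007342 A
Part 3:
  I_R1 = (V_0 - V_1)/R1 = (5 - 0.06681)/3300 = 0.001495 A
  P_R1 = I_R1² × R1 = (0.001495)² × 3300 = 0.007375 W

Final answers:
1. V_1 = 0.06681 V
2. I_R3 = 7.342e-05 A
3. P_R1 = 0.007375 W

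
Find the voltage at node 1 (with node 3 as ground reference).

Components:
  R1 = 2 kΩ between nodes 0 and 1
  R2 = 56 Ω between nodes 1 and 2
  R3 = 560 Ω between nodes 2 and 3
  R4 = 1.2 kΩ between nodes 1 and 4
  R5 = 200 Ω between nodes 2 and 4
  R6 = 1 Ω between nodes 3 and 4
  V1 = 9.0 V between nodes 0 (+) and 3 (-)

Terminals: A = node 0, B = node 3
Nodal analysis, taking node 3 as the 0 V reference.
Source V1 fixes V_0 = 9 V.
KCL at each unknown node (sum of currents leaving = 0; resistances in Ω):
  Node 1: (V_1 - 9)/2000 + (V_1 - V_2)/56 + (V_1 - V_4)/1200 = 0
  Node 2: (V_2 - V_1)/56 + (V_2 - 0)/560 + (V_2 - V_4)/200 = 0
  Node 4: (V_4 - V_1)/1200 + (V_4 - V_2)/200 + (V_4 - 0)/1 = 0
Collecting terms (coefficients in siemens):
  0.01919·V_1 - 0.01786·V_2 - 0.0008333·V_4 = 0.0045
  0.02464·V_2 - 0.01786·V_1 - 0.005·V_4 = 0
  1.006·V_4 - 0.0008333·V_1 - 0.005·V_2 = 0
Solving these 3 simultaneous equations (Gaussian elimination) gives:
  V_1 = 0.7222 V, V_2 = 0.524 V, V_4 = 0.003203 V
The requested potential is V_1 = 0.7222 V.

Final answer: V_1 = 0.7222 V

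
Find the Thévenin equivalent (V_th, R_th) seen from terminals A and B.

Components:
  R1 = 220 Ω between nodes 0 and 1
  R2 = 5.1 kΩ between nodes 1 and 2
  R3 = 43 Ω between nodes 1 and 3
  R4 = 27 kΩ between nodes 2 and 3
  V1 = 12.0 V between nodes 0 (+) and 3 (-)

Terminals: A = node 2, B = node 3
Step 1 — V_th is the open-circuit voltage V_A - V_B (nothing connected across the terminals).
Nodal analysis, taking node 3 as the 0 V reference.
Source V1 fixes V_0 = 12 V.
KCL at each unknown node (sum of currents leaving = 0; resistances in Ω):
  Node 1: (V_1 - 12)/220 + (V_1 - V_2)/5100 + (V_1 - 0)/43 = 0
  Node 2: (V_2 - V_1)/5100 + (V_2 - 0)/27000 = 0
Collecting terms (coefficients in siemens):
  0.028·V_1 - 0.0001961·V_2 = 0.05455
  0.0002331·V_2 - 0.0001961·V_1 = 0
Determinant D = (0.028)(0.0002331) - (-0.0001961)(-0.0001961) = 0.000006488
V_1 = [(0.05455)(0.0002331) - (-0.0001961)(0)]/D = 1.96 V
V_2 = [(0.028)(0) - (0.05455)(-0.0001961)]/D = 1.648 V
V_th = V_2 - V_3 = 1.648 - 0 = 1.648 V
Step 2 — R_th: zero the source — replace V1 by a short circuit (node 3 merges into node 0) — and find the resistance seen between A (node 2) and B (node 0).
Reduce the network between node 2 (A) and node 0 (B) by series/parallel combination:
  Rp1 = R1 ‖ R3 (parallel, both between nodes 0 and 1) = 1/(1/220 + 1/43) = 35.97 Ω
  Rs1 = R2 + Rp1 (series, joined only at node 1) = 5100 + 35.97 = 5136 Ω
  Rp2 = R4 ‖ Rs1 (parallel, both between nodes 0 and 2) = 1/(1/27000 + 1/5136) = 4315 Ω
R_th = 4.315 kΩ

Final answer: V_th = 1.648 V, R_th = 4.315 kΩ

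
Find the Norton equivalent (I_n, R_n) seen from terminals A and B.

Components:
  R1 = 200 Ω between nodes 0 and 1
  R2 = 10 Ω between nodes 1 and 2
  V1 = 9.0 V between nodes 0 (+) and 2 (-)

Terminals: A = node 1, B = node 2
Find the Thévenin equivalent first; then I_n = V_th/R_th and R_n = R_th.
Step 1 — V_th is the open-circuit voltage V_A - V_B (nothing connected across the terminals).
Nodal analysis, taking node 2 as the 0 V reference.
Source V1 fixes V_0 = 9 V.
KCL at each unknown node (sum of currents leaving = 0; resistances in Ω):
  Node 1: (V_1 - 9)/200 + (V_1 - 0)/10 = 0
Collecting terms: 0.105 × V_1 = 0.045  =>  V_1 = 0.4286 V
V_th = V_1 - V_2 = 0.4286 - 0 = 0.4286 V
Step 2 — R_th: zero the source — replace V1 by a short circuit (node 2 merges into node 0) — and find the resistance seen between A (node 1) and B (node 0).
Reduce the network between node 1 (A) and node 0 (B) by series/parallel combination:
  Rp1 = R1 ‖ R2 (parallel, both between nodes 0 and 1) = 1/(1/200 + 1/10) = 9.524 Ω
R_th = 9.524 Ω
I_n = V_th/R_th = 0.4286/9.524 = 0.045 A, and R_n = R_th = 9.524 Ω

Final answer: I_n = 0.045 A, R_n = 9.524 Ω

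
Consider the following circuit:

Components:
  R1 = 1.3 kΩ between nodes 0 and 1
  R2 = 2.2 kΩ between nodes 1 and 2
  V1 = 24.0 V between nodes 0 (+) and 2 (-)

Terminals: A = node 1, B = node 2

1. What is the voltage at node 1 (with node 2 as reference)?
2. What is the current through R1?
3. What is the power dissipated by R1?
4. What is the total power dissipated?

Nodal analysis, taking node 2 as the 0 V reference.
Source V1 fixes V_0 = 24 V.
KCL at each unknown node (sum of currents leaving = 0; resistances in Ω):
  Node 1: (V_1 - 24)/1300 + (V_1 - 0)/2200 = 0
Collecting terms: 0.001224 × V_1 = 0.01846  =>  V_1 = 15.09 V
Part 1:
  Read off the nodal solution: V_1 = 15.09 V
Part 2:
  I_R1 = (V_0 - V_1)/R1 = (24 - 15.09)/1300 = 0.006857 A
  Magnitude: I_R1 = 0.006857 A
Part 3:
  I_R1 = (V_0 - V_1)/R1 = (24 - 15.09)/1300 = 0.006857 A
  P_R1 = I_R1² × R1 = (0.006857)² × 1300 = 0.06113 W
Part 4:
  Power in each resistor, P = (ΔV)²/R:
    P_R1 = (24 - 15.09)²/1300 = 0.06113 W
    P_R2 = (15.09 - 0)²/2200 = 0.1034 W
  P_total = P_R1 + P_R2 = 0.1646 W

Final answers:
1. V_1 = 15.09 V
2. I_R1 = 0.006857 A
3. P_R1 = 0.06113 W
4. P_total = 0.1646 W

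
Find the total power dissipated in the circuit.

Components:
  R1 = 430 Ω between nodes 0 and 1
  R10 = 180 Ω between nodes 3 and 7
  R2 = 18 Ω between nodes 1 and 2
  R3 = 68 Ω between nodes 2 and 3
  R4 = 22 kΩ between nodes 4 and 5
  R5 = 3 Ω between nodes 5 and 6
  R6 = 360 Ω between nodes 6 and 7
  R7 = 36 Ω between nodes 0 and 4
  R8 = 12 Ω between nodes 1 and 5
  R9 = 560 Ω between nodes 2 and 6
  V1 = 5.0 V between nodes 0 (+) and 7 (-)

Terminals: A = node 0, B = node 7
Nodal analysis, taking node 7 as the 0 V reference.
Source V1 fixes V_0 = 5 V.
KCL at each unknown node (sum of currents leaving = 0; resistances in Ω):
  Node 1: (V_1 - 5)/430 + (V_1 - V_2)/18 + (V_1 - V_5)/12 = 0
  Node 2: (V_2 - V_1)/18 + (V_2 - V_3)/68 + (V_2 - V_6)/560 = 0
  Node 3: (V_3 - V_2)/68 + (V_3 - 0)/180 = 0
  Node 4: (V_4 - V_5)/22000 + (V_4 - 5)/36 = 0
  Node 5: (V_5 - V_4)/22000 + (V_5 - V_6)/3 + (V_5 - V_1)/12 = 0
  Node 6: (V_6 - V_5)/3 + (V_6 - 0)/360 + (V_6 - V_2)/560 = 0
Collecting terms (coefficients in siemens):
  0.1412·V_1 - 0.05556·V_2 - 0.08333·V_5 = 0.01163
  0.07205·V_2 - 0.05556·V_1 - 0.01471·V_3 - 0.001786·V_6 = 0
  0.02026·V_3 - 0.01471·V_2 = 0
  0.02782·V_4 - 0.00004545·V_5 = 0.1389
  0.4167·V_5 - 0.08333·V_1 - 0.00004545·V_4 - 0.3333·V_6 = 0
  0.3379·V_6 - 0.001786·V_2 - 0.3333·V_5 = 0
Solving these 6 simultaneous equations (Gaussian elimination) gives:
  V_1 = 1.347 V, V_2 = 1.257 V, V_3 = 0.9123 V, V_4 = 4.994 V
  V_5 = 1.305 V, V_6 = 1.294 V
Power in each resistor, P = (ΔV)²/R:
  P_R1 = (5 - 1.347)²/430 = 0.03103 W
  P_R2 = (1.347 - 1.257)²/18 = 0.0004504 W
  P_R3 = (1.257 - 0.9123)²/68 = 0.001747 W
  P_R4 = (4.994 - 1.305)²/22000 = 0.0006185 W
  P_R5 = (1.305 - 1.294)²/3 = 0.00004021 W
  P_R6 = (1.294 - 0)²/360 = 0.004652 W
  P_R7 = (5 - 4.994)²/36 = 0.000001012 W
  P_R8 = (1.347 - 1.305)²/12 = 0.0001464 W
  P_R9 = (1.257 - 1.294)²/560 = 0.000002462 W
  P_R10 = (0.9123 - 0)²/180 = 0.004624 W
P_total = P_R1 + P_R2 + P_R3 + P_R4 + P_R5 + P_R6 + P_R7 + P_R8 + P_R9 + P_R10 = 0.04332 W

Final answer: 0.04332 W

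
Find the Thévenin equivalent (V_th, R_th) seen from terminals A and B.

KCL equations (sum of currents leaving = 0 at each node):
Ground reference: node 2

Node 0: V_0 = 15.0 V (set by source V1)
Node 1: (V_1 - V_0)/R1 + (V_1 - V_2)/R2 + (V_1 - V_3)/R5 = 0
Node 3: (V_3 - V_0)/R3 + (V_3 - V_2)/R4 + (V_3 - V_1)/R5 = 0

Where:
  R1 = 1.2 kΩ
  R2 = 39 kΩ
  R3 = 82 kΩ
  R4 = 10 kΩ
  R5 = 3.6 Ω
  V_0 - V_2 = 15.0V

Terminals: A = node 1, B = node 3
Step 1 — V_th is the open-circuit voltage V_A - V_B (nothing connected across the terminals).
Nodal analysis, taking node 2 as the 0 V reference.
Source V1 fixes V_0 = 15 V.
KCL at each unknown node (sum of currents leaving = 0; resistances in Ω):
  Node 1: (V_1 - 15)/1200 + (V_1 - 0)/39000 + (V_1 - V_3)/3.6 = 0
  Node 3: (V_3 - 15)/82000 + (V_3 - 0)/10000 + (V_3 - V_1)/3.6 = 0
Collecting terms (coefficients in siemens):
  0.2786·V_1 - 0.2778·V_3 = 0.0125
  0.2779·V_3 - 0.2778·V_1 = 0.0001829
Determinant D = (0.2786)(0.2779) - (-0.2778)(-0.2778) = 0.0002699
V_1 = [(0.0125)(0.2779) - (-0.2778)(0.0001829)]/D = 13.06 V
V_3 = [(0.2786)(0.0001829) - (0.0125)(-0.2778)]/D = 13.06 V
V_th = V_1 - V_3 = 13.06 - 13.06 = 0.004615 V
Step 2 — R_th: zero the source — replace V1 by a short circuit (node 2 merges into node 0) — and find the resistance seen between A (node 1) and B (node 3).
Reduce the network between node 1 (A) and node 3 (B) by series/parallel combination:
  Rp1 = R1 ‖ R2 (parallel, both between nodes 0 and 1) = 1/(1/1200 + 1/39000) = 1164 Ω
  Rp2 = R3 ‖ R4 (parallel, both between nodes 0 and 3) = 1/(1/82000 + 1/10000) = 8913 Ω
  Rs1 = Rp1 + Rp2 (series, joined only at node 0) = 1164 + 8913 = 10080 Ω
  Rp3 = R5 ‖ Rs1 (parallel, both between nodes 1 and 3) = 1/(1/3.6 + 1/10080) = 3.599 Ω
R_th = 3.599 Ω

Final answer: V_th = 0.004615 V, R_th = 3.599 Ω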